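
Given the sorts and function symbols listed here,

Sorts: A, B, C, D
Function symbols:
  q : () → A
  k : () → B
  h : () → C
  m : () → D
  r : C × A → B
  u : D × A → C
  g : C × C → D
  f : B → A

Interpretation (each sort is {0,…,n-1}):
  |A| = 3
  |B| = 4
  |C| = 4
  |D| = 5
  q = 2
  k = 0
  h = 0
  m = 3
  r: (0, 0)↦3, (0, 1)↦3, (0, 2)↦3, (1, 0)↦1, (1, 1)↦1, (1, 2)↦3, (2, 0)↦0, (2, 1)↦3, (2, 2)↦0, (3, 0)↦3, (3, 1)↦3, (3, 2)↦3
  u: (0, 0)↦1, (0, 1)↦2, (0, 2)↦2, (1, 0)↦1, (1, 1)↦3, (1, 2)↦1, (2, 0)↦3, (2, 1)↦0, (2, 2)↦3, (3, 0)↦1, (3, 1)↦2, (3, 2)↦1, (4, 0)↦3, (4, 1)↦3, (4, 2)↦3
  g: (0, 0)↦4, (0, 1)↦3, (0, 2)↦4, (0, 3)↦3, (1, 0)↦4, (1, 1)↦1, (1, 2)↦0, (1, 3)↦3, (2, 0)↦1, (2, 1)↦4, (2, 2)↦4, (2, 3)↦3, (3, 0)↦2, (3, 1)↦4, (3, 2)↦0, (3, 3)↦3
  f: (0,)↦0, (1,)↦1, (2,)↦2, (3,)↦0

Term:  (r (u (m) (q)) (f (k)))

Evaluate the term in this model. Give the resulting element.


value = 1

  m = 3
  q = 2
  (u (m) (q)) = u(3, 2) = 1
  k = 0
  (f (k)) = f(0,) = 0
  (r (u (m) (q)) (f (k))) = r(1, 0) = 1


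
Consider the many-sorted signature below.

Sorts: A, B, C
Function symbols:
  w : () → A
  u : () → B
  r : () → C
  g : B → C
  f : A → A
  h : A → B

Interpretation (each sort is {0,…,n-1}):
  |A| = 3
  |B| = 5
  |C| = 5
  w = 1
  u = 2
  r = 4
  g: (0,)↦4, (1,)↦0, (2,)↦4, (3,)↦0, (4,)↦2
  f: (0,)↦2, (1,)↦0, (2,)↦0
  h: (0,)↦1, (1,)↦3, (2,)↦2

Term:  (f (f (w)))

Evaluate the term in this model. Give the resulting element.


value = 2

  w = 1
  (f (w)) = f(1,) = 0
  (f (f (w))) = f(0,) = 2


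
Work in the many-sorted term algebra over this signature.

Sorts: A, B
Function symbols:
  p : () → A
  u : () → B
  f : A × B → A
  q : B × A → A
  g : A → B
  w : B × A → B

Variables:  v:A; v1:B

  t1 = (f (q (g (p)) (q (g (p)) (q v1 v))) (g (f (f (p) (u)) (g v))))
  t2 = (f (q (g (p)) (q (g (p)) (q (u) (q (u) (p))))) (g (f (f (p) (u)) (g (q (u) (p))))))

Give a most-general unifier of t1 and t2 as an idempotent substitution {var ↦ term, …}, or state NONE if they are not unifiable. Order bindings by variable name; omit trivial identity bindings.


{v ↦ (q (u) (p)), v1 ↦ (u)}


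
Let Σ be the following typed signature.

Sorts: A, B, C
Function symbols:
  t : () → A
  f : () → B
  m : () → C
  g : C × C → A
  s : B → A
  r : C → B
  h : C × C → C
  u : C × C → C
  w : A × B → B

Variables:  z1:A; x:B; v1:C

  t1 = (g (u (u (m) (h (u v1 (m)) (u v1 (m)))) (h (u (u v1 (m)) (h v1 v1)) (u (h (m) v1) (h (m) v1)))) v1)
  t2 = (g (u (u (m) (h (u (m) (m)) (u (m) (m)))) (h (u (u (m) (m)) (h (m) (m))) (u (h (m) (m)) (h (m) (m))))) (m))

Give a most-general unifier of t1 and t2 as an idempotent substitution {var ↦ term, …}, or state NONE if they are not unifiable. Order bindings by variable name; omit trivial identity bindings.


{v1 ↦ (m)}


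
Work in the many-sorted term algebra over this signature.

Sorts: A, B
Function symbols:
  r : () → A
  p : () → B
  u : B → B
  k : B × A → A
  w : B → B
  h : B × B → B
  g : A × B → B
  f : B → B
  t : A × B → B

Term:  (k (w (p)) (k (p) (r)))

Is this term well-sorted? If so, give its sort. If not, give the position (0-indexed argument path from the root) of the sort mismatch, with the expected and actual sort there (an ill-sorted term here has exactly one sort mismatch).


well-sorted; sort = A

    (p) : B
  (w (p)) : B
    (p) : B
    (r) : A
  (k (p) (r)) : A
(k (w (p)) (k (p) (r))) : A


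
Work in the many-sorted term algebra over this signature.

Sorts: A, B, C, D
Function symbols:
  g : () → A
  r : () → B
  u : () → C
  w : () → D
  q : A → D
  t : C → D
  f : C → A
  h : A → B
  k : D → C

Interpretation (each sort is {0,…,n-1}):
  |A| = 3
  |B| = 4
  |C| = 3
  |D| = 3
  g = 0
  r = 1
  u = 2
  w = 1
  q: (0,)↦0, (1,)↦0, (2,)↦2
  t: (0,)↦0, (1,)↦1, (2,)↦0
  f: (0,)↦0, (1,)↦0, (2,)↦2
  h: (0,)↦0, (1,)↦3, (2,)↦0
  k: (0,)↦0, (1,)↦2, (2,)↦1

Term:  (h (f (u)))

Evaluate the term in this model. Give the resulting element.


value = 0

  u = 2
  (f (u)) = f(2,) = 2
  (h (f (u))) = h(2,) = 0


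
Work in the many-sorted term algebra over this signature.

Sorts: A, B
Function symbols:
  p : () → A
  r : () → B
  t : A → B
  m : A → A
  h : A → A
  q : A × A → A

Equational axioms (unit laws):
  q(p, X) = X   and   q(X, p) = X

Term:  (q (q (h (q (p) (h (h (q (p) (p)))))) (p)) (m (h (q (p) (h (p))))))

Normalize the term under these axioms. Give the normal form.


normal form = (q (h (h (h (p)))) (m (h (h (p)))))

1. (q (q (h (q (p) (h (h (q (p) (p)))))) (p)) (m (h (q (p) (h (p))))))  →  (q (h (q (p) (h (h (q (p) (p)))))) (m (h (q (p) (h (p))))))
2. (q (h (q (p) (h (h (q (p) (p)))))) (m (h (q (p) (h (p))))))  →  (q (h (h (h (q (p) (p))))) (m (h (q (p) (h (p))))))
3. (q (h (h (h (q (p) (p))))) (m (h (q (p) (h (p))))))  →  (q (h (h (h (p)))) (m (h (q (p) (h (p))))))
4. (q (h (h (h (p)))) (m (h (q (p) (h (p))))))  →  (q (h (h (h (p)))) (m (h (h (p)))))


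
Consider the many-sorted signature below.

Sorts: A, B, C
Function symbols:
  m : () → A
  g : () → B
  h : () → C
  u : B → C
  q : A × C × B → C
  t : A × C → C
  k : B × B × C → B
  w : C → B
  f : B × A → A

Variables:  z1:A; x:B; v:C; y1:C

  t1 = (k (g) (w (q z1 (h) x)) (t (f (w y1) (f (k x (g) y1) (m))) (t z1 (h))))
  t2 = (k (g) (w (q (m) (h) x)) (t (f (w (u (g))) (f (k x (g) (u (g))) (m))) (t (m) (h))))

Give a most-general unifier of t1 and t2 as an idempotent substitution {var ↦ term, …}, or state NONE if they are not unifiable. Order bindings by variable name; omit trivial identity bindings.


{y1 ↦ (u (g)), z1 ↦ (m)}


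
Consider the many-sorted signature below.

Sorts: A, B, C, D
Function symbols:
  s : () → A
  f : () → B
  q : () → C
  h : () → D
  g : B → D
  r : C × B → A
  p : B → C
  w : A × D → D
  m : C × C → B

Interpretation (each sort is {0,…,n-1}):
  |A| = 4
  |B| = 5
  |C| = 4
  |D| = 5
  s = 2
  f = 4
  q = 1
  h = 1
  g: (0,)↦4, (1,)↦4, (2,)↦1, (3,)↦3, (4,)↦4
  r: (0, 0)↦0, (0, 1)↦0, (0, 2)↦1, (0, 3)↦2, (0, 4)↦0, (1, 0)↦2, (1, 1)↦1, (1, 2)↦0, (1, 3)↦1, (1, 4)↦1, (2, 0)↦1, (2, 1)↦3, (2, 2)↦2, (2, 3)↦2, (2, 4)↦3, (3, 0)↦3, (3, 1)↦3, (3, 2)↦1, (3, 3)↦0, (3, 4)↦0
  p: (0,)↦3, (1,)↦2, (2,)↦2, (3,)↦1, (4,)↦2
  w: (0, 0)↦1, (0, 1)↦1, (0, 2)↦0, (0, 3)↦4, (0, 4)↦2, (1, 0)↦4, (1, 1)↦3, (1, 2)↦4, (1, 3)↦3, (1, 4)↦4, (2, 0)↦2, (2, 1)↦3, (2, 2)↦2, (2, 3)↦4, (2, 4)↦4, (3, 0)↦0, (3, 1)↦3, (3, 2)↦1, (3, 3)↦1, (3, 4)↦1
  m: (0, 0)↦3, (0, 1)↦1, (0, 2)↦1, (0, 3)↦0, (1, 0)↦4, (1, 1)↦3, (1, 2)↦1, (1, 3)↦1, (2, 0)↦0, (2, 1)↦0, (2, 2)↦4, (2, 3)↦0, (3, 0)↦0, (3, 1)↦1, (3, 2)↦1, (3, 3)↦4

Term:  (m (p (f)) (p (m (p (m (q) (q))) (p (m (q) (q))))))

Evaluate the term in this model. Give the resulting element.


  f = 4
  (p (f)) = p(4,) = 2
  q = 1
  q = 1
  (m (q) (q)) = m(1, 1) = 3
  (p (m (q) (q))) = p(3,) = 1
  q = 1
  q = 1
  (m (q) (q)) = m(1, 1) = 3
  (p (m (q) (q))) = p(3,) = 1
  (m (p (m (q) (q))) (p (m (q) (q)))) = m(1, 1) = 3
  (p (m (p (m (q) (q))) (p (m (q) (q))))) = p(3,) = 1
  (m (p (f)) (p (m (p (m (q) (q))) (p (m (q) (q)))))) = m(2, 1) = 0

value = 0


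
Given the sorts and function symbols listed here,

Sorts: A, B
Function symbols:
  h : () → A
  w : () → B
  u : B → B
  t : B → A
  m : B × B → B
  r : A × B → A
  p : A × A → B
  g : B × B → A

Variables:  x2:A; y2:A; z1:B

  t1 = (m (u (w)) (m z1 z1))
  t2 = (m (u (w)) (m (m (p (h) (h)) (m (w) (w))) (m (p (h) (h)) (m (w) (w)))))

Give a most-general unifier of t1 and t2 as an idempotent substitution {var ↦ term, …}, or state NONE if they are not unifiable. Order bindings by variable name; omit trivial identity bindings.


{z1 ↦ (m (p (h) (h)) (m (w) (w)))}


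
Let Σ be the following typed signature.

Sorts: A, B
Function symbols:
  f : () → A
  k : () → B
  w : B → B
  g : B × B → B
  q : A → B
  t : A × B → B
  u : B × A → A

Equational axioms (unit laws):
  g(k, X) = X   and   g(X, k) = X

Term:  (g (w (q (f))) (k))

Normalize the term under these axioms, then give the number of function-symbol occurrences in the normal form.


1. (g (w (q (f))) (k))  →  (w (q (f)))
normal form: (w (q (f)))

size = 3


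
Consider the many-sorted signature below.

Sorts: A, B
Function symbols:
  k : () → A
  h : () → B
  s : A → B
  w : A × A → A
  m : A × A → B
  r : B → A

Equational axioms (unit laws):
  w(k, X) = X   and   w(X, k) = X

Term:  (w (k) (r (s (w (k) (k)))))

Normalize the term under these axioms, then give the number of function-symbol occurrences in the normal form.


1. (w (k) (r (s (w (k) (k)))))  →  (r (s (w (k) (k))))
2. (r (s (w (k) (k))))  →  (r (s (k)))
normal form: (r (s (k)))

size = 3


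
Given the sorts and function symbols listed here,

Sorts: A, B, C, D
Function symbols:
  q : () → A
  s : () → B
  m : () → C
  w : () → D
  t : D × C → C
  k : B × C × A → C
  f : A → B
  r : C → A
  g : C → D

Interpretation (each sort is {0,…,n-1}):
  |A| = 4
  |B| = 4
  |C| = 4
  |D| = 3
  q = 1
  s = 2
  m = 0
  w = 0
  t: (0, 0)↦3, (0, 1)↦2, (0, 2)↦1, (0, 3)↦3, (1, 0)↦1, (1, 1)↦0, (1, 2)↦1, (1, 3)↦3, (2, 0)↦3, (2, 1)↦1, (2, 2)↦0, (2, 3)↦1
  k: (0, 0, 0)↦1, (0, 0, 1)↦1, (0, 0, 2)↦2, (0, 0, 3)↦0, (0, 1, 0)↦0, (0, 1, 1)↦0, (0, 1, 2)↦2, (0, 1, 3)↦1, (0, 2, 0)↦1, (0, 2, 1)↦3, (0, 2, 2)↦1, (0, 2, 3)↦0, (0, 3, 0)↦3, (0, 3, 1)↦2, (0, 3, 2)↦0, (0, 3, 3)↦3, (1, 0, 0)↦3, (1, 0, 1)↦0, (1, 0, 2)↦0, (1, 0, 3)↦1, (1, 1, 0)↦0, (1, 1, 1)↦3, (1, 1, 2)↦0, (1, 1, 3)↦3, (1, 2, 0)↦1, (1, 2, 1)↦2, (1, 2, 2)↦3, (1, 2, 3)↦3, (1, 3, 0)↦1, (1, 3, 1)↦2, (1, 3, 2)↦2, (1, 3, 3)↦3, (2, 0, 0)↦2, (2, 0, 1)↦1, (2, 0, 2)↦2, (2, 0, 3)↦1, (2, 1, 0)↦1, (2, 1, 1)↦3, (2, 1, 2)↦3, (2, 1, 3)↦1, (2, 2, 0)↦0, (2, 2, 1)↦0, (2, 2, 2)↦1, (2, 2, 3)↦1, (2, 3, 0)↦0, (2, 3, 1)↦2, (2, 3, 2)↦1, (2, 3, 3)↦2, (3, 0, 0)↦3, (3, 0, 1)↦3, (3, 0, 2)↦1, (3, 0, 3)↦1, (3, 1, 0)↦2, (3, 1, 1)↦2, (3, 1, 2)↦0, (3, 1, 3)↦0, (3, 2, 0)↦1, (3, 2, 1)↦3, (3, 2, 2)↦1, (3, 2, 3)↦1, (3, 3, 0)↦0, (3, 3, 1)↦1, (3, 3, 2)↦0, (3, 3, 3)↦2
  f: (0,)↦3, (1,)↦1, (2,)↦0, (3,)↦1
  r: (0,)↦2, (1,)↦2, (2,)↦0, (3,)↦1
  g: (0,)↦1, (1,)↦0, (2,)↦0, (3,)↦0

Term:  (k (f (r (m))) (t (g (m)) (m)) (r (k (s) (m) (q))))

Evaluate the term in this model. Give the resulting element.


  m = 0
  (r (m)) = r(0,) = 2
  (f (r (m))) = f(2,) = 0
  m = 0
  (g (m)) = g(0,) = 1
  m = 0
  (t (g (m)) (m)) = t(1, 0) = 1
  s = 2
  m = 0
  q = 1
  (k (s) (m) (q)) = k(2, 0, 1) = 1
  (r (k (s) (m) (q))) = r(1,) = 2
  (k (f (r (m))) (t (g (m)) (m)) (r (k (s) (m) (q)))) = k(0, 1, 2) = 2

value = 2


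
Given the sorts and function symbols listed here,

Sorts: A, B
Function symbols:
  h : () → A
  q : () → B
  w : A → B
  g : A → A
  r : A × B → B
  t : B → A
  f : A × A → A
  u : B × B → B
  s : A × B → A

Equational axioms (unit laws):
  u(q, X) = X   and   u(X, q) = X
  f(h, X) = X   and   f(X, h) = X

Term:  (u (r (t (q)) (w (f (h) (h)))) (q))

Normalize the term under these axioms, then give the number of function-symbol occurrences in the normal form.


size = 5

1. (u (r (t (q)) (w (f (h) (h)))) (q))  →  (r (t (q)) (w (f (h) (h))))
2. (r (t (q)) (w (f (h) (h))))  →  (r (t (q)) (w (h)))
normal form: (r (t (q)) (w (h)))


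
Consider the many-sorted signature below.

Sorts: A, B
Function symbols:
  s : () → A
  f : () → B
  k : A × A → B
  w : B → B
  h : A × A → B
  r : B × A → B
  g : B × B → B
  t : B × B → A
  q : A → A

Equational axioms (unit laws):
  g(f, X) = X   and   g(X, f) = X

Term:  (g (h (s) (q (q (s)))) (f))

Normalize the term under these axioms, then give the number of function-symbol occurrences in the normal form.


1. (g (h (s) (q (q (s)))) (f))  →  (h (s) (q (q (s))))
normal form: (h (s) (q (q (s))))

size = 5


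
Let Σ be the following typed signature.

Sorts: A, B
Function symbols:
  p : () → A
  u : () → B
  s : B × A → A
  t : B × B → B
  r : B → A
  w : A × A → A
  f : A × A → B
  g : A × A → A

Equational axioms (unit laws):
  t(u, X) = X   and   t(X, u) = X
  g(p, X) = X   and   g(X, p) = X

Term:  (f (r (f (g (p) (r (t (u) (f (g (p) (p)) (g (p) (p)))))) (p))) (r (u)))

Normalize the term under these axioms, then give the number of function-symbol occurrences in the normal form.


size = 10

1. (f (r (f (g (p) (r (t (u) (f (g (p) (p)) (g (p) (p)))))) (p))) (r (u)))  →  (f (r (f (r (t (u) (f (g (p) (p)) (g (p) (p))))) (p))) (r (u)))
2. (f (r (f (r (t (u) (f (g (p) (p)) (g (p) (p))))) (p))) (r (u)))  →  (f (r (f (r (f (g (p) (p)) (g (p) (p)))) (p))) (r (u)))
3. (f (r (f (r (f (g (p) (p)) (g (p) (p)))) (p))) (r (u)))  →  (f (r (f (r (f (p) (g (p) (p)))) (p))) (r (u)))
4. (f (r (f (r (f (p) (g (p) (p)))) (p))) (r (u)))  →  (f (r (f (r (f (p) (p))) (p))) (r (u)))
normal form: (f (r (f (r (f (p) (p))) (p))) (r (u)))


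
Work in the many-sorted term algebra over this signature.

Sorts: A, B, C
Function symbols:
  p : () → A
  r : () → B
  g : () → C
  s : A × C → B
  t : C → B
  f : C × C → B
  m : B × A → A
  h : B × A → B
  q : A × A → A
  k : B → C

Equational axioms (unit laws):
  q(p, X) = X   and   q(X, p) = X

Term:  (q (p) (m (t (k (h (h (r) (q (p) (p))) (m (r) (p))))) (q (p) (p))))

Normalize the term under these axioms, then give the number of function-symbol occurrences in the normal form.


size = 11

1. (q (p) (m (t (k (h (h (r) (q (p) (p))) (m (r) (p))))) (q (p) (p))))  →  (m (t (k (h (h (r) (q (p) (p))) (m (r) (p))))) (q (p) (p)))
2. (m (t (k (h (h (r) (q (p) (p))) (m (r) (p))))) (q (p) (p)))  →  (m (t (k (h (h (r) (p)) (m (r) (p))))) (q (p) (p)))
3. (m (t (k (h (h (r) (p)) (m (r) (p))))) (q (p) (p)))  →  (m (t (k (h (h (r) (p)) (m (r) (p))))) (p))
normal form: (m (t (k (h (h (r) (p)) (m (r) (p))))) (p))


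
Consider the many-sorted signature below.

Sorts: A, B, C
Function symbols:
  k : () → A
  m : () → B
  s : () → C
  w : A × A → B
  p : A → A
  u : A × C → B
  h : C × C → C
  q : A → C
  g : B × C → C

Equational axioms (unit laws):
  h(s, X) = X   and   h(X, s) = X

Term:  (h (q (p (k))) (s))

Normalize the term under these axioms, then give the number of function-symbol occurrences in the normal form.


1. (h (q (p (k))) (s))  →  (q (p (k)))
normal form: (q (p (k)))

size = 3


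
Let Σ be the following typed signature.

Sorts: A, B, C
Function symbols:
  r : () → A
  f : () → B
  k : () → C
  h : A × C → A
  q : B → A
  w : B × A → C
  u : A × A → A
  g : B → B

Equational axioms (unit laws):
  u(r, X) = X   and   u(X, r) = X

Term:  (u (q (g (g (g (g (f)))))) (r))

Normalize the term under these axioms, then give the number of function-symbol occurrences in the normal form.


1. (u (q (g (g (g (g (f)))))) (r))  →  (q (g (g (g (g (f))))))
normal form: (q (g (g (g (g (f))))))

size = 6


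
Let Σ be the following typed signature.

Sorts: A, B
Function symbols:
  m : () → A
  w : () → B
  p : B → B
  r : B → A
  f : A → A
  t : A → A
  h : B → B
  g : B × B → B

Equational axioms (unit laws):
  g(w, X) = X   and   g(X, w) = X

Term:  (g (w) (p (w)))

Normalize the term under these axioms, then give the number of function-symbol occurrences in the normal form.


1. (g (w) (p (w)))  →  (p (w))
normal form: (p (w))

size = 2


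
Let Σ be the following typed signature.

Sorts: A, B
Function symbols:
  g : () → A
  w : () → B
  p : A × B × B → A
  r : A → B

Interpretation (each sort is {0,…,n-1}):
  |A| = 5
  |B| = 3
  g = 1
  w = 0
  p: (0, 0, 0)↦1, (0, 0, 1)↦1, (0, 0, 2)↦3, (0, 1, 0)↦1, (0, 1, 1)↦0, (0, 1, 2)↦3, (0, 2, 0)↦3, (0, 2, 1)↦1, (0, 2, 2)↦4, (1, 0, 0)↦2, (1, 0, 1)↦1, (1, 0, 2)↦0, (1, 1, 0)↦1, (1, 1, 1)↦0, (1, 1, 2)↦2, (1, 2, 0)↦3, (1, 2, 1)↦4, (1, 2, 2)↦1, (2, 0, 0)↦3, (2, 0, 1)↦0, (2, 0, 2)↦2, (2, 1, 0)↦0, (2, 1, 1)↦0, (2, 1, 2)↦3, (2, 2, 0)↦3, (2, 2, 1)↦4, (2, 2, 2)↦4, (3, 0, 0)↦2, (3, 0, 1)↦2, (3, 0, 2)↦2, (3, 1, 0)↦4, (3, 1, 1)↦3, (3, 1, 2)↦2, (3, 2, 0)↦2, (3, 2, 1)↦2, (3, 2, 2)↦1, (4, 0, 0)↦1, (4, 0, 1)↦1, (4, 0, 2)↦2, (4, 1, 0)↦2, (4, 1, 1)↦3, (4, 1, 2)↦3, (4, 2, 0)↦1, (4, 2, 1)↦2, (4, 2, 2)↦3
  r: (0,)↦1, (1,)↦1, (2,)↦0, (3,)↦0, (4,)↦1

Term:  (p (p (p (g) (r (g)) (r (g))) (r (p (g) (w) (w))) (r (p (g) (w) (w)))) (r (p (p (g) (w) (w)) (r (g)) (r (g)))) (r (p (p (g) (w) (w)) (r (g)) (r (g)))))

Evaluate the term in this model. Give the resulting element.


  g = 1
  g = 1
  (r (g)) = r(1,) = 1
  g = 1
  (r (g)) = r(1,) = 1
  (p (g) (r (g)) (r (g))) = p(1, 1, 1) = 0
  g = 1
  w = 0
  w = 0
  (p (g) (w) (w)) = p(1, 0, 0) = 2
  (r (p (g) (w) (w))) = r(2,) = 0
  g = 1
  w = 0
  w = 0
  (p (g) (w) (w)) = p(1, 0, 0) = 2
  (r (p (g) (w) (w))) = r(2,) = 0
  (p (p (g) (r (g)) (r (g))) (r (p (g) (w) (w))) (r (p (g) (w) (w)))) = p(0, 0, 0) = 1
  g = 1
  w = 0
  w = 0
  (p (g) (w) (w)) = p(1, 0, 0) = 2
  g = 1
  (r (g)) = r(1,) = 1
  g = 1
  (r (g)) = r(1,) = 1
  (p (p (g) (w) (w)) (r (g)) (r (g))) = p(2, 1, 1) = 0
  (r (p (p (g) (w) (w)) (r (g)) (r (g)))) = r(0,) = 1
  g = 1
  w = 0
  w = 0
  (p (g) (w) (w)) = p(1, 0, 0) = 2
  g = 1
  (r (g)) = r(1,) = 1
  g = 1
  (r (g)) = r(1,) = 1
  (p (p (g) (w) (w)) (r (g)) (r (g))) = p(2, 1, 1) = 0
  (r (p (p (g) (w) (w)) (r (g)) (r (g)))) = r(0,) = 1
  (p (p (p (g) (r (g)) (r (g))) (r (p (g) (w) (w))) (r (p (g) (w) (w)))) (r (p (p (g) (w) (w)) (r (g)) (r (g)))) (r (p (p (g) (w) (w)) (r (g)) (r (g))))) = p(1, 1, 1) = 0

value = 0


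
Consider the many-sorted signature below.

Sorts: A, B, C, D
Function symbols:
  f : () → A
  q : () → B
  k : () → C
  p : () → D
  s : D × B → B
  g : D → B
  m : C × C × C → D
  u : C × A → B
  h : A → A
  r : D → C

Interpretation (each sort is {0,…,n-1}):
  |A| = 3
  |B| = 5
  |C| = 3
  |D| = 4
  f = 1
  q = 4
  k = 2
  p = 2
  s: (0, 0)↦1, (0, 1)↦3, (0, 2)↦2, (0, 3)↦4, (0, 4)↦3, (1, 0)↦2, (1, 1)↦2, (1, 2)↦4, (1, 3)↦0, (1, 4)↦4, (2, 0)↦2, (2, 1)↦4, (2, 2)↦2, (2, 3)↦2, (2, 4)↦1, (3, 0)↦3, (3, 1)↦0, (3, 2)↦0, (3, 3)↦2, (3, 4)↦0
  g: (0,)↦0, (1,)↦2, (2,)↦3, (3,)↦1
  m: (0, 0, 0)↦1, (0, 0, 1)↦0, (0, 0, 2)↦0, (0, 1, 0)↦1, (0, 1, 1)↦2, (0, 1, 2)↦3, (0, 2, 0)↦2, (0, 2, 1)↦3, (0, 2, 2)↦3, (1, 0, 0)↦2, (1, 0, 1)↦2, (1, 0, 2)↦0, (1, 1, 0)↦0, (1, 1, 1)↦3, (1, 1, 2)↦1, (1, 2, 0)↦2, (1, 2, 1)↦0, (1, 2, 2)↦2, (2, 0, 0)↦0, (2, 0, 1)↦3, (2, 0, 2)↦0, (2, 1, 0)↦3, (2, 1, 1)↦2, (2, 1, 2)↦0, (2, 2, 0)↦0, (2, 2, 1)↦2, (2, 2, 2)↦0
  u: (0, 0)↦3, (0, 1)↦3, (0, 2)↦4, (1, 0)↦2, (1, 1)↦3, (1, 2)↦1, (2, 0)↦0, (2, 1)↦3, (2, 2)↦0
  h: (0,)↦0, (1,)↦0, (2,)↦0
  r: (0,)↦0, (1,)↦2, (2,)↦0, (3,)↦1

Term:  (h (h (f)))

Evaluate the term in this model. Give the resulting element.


  f = 1
  (h (f)) = h(1,) = 0
  (h (h (f))) = h(0,) = 0

value = 0


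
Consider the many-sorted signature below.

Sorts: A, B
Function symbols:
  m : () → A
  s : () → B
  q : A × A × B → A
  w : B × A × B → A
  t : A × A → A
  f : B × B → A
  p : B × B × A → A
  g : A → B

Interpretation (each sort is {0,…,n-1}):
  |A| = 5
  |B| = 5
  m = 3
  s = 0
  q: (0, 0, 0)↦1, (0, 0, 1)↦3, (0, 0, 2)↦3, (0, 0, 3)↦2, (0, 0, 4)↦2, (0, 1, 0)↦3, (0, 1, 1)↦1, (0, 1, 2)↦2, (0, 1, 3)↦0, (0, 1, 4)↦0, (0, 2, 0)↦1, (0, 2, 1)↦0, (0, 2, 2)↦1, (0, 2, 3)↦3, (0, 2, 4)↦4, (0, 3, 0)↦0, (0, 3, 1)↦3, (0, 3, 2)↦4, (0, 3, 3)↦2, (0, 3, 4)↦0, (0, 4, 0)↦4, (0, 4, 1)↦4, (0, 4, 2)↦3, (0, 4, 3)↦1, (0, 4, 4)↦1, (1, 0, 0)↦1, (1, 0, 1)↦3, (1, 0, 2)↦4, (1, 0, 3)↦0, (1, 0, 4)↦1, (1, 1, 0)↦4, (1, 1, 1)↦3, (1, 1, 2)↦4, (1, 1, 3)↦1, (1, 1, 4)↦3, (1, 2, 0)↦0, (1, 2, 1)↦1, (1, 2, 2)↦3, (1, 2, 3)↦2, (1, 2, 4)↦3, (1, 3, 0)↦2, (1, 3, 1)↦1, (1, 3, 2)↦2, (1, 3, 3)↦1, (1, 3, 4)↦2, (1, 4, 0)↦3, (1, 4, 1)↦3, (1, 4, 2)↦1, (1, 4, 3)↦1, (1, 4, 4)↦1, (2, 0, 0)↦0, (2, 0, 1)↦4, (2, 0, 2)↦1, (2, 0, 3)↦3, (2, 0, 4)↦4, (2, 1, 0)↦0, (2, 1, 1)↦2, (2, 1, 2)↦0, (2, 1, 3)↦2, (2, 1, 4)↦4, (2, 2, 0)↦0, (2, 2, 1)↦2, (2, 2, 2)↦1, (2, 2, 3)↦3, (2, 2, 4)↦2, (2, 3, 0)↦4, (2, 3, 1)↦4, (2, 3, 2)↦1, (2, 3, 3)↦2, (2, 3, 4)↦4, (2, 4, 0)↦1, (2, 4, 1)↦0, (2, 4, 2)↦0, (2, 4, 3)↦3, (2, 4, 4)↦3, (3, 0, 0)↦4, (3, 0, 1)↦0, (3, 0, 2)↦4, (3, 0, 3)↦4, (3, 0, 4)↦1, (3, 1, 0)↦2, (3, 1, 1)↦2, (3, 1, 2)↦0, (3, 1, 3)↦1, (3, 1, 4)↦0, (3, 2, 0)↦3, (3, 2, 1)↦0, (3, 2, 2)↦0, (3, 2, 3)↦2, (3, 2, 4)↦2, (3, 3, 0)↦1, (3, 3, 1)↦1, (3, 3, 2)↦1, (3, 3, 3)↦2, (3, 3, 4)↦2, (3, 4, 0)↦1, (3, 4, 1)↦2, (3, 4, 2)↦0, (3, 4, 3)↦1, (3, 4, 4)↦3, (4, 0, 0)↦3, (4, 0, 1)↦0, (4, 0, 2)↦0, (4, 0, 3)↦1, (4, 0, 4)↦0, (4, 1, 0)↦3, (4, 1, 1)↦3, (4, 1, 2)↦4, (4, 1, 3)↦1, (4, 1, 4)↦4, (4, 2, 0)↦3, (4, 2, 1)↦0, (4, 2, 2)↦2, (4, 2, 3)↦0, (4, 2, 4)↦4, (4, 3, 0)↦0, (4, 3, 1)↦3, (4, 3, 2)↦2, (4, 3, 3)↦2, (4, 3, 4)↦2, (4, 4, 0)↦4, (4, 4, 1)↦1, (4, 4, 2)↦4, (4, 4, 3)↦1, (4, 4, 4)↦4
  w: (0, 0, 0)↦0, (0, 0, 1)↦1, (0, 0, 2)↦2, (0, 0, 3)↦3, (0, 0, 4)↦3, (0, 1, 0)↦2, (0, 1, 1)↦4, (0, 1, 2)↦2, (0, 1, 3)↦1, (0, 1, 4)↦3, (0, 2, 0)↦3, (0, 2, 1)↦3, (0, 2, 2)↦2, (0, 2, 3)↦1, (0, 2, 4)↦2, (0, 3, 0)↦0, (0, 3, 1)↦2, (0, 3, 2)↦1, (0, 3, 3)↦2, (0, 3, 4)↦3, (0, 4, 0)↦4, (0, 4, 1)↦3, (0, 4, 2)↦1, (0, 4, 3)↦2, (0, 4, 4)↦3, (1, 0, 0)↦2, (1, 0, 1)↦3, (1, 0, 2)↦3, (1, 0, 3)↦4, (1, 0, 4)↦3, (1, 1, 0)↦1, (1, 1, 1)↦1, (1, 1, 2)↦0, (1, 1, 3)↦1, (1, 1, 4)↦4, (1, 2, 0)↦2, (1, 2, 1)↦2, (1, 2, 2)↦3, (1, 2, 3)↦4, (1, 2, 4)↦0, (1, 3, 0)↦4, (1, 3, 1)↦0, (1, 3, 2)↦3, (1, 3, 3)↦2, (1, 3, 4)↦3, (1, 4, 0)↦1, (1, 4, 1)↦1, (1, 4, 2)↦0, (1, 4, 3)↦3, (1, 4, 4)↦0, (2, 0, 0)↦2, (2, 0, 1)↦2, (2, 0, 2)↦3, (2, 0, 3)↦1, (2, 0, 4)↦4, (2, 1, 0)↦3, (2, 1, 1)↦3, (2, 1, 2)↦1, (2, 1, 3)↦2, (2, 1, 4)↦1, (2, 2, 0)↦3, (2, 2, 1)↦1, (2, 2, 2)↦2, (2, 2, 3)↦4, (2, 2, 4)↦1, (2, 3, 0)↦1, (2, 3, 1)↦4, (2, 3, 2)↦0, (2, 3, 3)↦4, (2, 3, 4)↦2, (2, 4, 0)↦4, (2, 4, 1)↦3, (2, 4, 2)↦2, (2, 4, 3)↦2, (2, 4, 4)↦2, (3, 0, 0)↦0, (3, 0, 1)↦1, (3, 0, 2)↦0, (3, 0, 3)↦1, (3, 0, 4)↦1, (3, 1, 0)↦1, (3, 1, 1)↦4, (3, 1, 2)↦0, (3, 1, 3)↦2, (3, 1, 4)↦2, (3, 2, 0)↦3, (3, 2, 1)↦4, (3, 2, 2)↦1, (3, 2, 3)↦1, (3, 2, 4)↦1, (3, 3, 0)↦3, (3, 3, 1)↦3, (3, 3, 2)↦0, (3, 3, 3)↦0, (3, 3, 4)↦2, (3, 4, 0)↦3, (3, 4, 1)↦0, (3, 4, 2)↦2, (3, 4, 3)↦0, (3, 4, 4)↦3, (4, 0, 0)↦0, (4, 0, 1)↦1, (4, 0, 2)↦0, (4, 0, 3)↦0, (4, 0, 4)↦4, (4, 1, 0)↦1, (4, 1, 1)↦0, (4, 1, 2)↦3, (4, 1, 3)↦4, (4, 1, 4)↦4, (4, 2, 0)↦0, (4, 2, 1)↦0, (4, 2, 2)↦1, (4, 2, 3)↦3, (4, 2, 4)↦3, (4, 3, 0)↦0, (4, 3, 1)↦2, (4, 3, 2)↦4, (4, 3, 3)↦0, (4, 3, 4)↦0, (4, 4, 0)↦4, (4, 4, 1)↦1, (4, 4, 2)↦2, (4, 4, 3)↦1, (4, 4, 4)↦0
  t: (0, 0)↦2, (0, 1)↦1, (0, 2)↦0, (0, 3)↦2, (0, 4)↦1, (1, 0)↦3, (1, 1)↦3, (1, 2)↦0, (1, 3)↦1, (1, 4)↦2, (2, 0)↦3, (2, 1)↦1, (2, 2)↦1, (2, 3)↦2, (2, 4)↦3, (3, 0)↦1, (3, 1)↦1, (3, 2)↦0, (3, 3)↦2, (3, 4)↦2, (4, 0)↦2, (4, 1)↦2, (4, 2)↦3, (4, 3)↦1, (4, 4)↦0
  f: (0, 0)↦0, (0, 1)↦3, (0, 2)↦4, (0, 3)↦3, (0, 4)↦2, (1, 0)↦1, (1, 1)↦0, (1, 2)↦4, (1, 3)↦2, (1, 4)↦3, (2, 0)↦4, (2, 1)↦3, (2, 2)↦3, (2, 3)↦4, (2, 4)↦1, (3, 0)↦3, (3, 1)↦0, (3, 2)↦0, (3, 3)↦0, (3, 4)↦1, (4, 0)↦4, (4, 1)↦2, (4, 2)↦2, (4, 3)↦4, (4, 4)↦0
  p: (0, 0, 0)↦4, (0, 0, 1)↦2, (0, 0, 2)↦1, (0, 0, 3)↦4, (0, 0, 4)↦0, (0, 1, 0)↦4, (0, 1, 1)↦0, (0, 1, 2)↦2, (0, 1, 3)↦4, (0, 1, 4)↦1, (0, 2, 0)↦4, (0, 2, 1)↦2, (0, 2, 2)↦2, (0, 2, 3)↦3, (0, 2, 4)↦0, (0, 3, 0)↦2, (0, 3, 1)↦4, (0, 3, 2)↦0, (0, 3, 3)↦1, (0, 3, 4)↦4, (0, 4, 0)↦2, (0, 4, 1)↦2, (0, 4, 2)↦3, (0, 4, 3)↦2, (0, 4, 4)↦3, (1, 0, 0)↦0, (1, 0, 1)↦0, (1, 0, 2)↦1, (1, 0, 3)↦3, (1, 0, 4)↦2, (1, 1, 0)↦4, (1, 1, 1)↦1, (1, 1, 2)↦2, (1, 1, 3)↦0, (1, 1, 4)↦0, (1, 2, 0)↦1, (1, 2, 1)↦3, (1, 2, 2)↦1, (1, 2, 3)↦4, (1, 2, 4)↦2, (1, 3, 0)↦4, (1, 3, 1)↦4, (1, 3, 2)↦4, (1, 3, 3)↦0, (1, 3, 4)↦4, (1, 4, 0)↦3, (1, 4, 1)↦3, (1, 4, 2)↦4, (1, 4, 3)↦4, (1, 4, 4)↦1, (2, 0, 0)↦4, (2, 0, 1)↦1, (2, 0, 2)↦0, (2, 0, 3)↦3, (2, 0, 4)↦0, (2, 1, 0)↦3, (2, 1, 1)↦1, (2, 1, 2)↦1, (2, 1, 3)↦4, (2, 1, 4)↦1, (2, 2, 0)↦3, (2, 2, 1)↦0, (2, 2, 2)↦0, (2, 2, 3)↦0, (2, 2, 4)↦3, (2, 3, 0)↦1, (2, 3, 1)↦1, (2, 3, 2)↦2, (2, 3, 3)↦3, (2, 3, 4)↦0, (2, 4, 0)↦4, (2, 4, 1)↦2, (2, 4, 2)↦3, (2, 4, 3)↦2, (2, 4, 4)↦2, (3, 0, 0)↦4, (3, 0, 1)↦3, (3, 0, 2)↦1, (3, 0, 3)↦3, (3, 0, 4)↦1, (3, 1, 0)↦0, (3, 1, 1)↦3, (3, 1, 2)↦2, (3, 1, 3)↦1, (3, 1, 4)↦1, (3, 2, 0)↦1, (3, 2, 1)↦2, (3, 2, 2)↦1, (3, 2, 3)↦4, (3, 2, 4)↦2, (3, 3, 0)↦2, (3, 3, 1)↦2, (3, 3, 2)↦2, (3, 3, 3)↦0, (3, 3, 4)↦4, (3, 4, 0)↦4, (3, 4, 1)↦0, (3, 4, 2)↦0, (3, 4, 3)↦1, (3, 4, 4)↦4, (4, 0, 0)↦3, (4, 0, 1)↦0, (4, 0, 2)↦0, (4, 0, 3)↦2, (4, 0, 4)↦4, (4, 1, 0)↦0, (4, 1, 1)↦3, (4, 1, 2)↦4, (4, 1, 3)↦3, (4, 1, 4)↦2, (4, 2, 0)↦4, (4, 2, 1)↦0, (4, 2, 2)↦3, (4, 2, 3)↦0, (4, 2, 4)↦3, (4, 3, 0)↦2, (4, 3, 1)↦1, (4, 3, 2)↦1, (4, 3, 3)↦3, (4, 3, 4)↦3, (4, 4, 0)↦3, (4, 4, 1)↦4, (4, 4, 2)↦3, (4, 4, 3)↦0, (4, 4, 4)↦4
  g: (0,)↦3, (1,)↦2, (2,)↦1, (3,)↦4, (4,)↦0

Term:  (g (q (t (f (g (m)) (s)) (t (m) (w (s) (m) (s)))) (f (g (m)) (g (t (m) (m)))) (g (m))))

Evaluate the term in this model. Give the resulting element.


  m = 3
  (g (m)) = g(3,) = 4
  s = 0
  (f (g (m)) (s)) = f(4, 0) = 4
  m = 3
  s = 0
  m = 3
  s = 0
  (w (s) (m) (s)) = w(0, 3, 0) = 0
  (t (m) (w (s) (m) (s))) = t(3, 0) = 1
  (t (f (g (m)) (s)) (t (m) (w (s) (m) (s)))) = t(4, 1) = 2
  m = 3
  (g (m)) = g(3,) = 4
  m = 3
  m = 3
  (t (m) (m)) = t(3, 3) = 2
  (g (t (m) (m))) = g(2,) = 1
  (f (g (m)) (g (t (m) (m)))) = f(4, 1) = 2
  m = 3
  (g (m)) = g(3,) = 4
  (q (t (f (g (m)) (s)) (t (m) (w (s) (m) (s)))) (f (g (m)) (g (t (m) (m)))) (g (m))) = q(2, 2, 4) = 2
  (g (q (t (f (g (m)) (s)) (t (m) (w (s) (m) (s)))) (f (g (m)) (g (t (m) (m)))) (g (m)))) = g(2,) = 1

value = 1


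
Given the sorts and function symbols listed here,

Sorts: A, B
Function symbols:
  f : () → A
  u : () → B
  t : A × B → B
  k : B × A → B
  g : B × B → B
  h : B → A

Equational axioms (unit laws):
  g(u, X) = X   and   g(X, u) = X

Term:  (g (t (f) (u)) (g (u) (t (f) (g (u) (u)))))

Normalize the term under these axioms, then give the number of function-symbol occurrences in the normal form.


size = 7

1. (g (t (f) (u)) (g (u) (t (f) (g (u) (u)))))  →  (g (t (f) (u)) (t (f) (g (u) (u))))
2. (g (t (f) (u)) (t (f) (g (u) (u))))  →  (g (t (f) (u)) (t (f) (u)))
normal form: (g (t (f) (u)) (t (f) (u)))


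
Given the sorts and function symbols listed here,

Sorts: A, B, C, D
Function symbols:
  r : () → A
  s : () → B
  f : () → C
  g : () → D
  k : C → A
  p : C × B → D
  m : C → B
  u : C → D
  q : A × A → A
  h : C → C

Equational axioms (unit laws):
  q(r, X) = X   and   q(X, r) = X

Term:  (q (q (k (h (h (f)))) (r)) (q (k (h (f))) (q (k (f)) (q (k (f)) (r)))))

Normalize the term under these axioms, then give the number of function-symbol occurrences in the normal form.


size = 14

1. (q (q (k (h (h (f)))) (r)) (q (k (h (f))) (q (k (f)) (q (k (f)) (r)))))  →  (q (k (h (h (f)))) (q (k (h (f))) (q (k (f)) (q (k (f)) (r)))))
2. (q (k (h (h (f)))) (q (k (h (f))) (q (k (f)) (q (k (f)) (r)))))  →  (q (k (h (h (f)))) (q (k (h (f))) (q (k (f)) (k (f)))))
normal form: (q (k (h (h (f)))) (q (k (h (f))) (q (k (f)) (k (f)))))


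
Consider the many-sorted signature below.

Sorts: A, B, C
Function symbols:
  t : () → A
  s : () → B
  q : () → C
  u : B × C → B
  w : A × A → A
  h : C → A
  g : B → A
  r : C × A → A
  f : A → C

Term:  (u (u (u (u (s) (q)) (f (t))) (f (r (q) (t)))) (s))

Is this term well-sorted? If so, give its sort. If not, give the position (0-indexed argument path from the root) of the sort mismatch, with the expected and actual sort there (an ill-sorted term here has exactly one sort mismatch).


ill-sorted at position [1]: expected C, got B

        (s) : B
        (q) : C
      (u (s) (q)) : B
        (t) : A
      (f (t)) : C
    (u (u (s) (q)) (f (t))) : B
        (q) : C
        (t) : A
      (r (q) (t)) : A
    (f (r (q) (t))) : C
  (u (u (u (s) (q)) (f (t))) (f (r (q) (t)))) : B
  (s) : B
(u (u (u (u (s) (q)) (f (t))) (f (r (q) (t)))) (s)) : ✗ arg 1 at [1] has sort B, expected C


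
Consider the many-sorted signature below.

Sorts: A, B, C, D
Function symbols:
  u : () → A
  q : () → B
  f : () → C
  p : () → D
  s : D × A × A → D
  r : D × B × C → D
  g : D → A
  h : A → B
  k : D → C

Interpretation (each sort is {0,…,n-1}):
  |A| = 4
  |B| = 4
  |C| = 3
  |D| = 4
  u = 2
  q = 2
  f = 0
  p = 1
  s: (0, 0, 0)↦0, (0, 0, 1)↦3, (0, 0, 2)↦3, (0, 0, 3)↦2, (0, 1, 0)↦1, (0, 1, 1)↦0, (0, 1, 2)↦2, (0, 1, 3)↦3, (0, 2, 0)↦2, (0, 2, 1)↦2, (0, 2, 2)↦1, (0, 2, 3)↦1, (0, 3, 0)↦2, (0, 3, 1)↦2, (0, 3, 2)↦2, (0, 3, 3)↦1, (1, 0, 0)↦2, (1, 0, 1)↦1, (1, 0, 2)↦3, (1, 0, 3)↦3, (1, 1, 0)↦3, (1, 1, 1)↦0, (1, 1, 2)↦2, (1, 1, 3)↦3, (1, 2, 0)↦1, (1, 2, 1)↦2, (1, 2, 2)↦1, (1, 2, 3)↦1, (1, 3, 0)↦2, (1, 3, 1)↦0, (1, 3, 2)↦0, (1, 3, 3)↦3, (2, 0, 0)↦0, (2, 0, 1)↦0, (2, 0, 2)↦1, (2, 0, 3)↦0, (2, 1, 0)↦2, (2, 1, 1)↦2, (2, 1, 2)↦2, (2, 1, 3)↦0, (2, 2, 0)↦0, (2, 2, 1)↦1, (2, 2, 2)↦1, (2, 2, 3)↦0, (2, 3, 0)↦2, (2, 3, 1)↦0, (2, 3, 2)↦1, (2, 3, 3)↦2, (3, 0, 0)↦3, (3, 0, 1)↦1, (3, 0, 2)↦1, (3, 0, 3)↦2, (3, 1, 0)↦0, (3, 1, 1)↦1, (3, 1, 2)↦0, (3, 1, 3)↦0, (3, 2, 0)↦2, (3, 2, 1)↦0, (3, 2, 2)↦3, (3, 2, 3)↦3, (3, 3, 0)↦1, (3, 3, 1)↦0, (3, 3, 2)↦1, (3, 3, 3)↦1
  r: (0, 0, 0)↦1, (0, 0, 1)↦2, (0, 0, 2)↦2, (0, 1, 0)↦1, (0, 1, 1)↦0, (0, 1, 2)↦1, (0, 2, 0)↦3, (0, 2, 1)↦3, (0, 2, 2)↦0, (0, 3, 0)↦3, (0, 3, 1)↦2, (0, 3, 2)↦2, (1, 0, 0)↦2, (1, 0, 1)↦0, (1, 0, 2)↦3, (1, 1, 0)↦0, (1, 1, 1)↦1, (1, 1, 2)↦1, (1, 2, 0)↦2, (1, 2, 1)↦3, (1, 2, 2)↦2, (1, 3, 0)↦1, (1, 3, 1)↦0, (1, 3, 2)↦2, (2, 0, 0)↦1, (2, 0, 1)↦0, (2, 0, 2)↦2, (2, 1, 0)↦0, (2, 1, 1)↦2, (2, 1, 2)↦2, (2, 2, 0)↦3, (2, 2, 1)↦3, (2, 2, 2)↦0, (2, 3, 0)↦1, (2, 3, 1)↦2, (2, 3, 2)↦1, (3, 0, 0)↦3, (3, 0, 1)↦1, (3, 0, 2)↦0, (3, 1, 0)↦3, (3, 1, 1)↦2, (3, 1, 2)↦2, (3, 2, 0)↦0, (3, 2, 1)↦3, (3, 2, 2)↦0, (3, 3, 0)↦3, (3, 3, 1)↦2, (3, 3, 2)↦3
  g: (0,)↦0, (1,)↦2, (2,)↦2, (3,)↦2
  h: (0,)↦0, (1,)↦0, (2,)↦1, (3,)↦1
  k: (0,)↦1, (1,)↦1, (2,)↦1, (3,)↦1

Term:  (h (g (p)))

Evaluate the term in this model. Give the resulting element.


value = 1

  p = 1
  (g (p)) = g(1,) = 2
  (h (g (p))) = h(2,) = 1


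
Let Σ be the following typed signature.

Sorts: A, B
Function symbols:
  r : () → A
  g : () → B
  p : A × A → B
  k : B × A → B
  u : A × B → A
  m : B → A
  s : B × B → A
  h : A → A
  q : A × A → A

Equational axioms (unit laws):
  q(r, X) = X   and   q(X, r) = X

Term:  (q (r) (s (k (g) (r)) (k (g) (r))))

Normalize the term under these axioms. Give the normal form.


normal form = (s (k (g) (r)) (k (g) (r)))

1. (q (r) (s (k (g) (r)) (k (g) (r))))  →  (s (k (g) (r)) (k (g) (r)))


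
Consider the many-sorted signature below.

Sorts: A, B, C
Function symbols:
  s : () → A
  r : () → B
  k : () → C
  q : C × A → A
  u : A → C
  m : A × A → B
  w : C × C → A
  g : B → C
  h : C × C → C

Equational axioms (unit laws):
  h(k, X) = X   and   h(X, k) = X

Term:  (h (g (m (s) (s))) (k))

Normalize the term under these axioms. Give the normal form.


normal form = (g (m (s) (s)))

1. (h (g (m (s) (s))) (k))  →  (g (m (s) (s)))


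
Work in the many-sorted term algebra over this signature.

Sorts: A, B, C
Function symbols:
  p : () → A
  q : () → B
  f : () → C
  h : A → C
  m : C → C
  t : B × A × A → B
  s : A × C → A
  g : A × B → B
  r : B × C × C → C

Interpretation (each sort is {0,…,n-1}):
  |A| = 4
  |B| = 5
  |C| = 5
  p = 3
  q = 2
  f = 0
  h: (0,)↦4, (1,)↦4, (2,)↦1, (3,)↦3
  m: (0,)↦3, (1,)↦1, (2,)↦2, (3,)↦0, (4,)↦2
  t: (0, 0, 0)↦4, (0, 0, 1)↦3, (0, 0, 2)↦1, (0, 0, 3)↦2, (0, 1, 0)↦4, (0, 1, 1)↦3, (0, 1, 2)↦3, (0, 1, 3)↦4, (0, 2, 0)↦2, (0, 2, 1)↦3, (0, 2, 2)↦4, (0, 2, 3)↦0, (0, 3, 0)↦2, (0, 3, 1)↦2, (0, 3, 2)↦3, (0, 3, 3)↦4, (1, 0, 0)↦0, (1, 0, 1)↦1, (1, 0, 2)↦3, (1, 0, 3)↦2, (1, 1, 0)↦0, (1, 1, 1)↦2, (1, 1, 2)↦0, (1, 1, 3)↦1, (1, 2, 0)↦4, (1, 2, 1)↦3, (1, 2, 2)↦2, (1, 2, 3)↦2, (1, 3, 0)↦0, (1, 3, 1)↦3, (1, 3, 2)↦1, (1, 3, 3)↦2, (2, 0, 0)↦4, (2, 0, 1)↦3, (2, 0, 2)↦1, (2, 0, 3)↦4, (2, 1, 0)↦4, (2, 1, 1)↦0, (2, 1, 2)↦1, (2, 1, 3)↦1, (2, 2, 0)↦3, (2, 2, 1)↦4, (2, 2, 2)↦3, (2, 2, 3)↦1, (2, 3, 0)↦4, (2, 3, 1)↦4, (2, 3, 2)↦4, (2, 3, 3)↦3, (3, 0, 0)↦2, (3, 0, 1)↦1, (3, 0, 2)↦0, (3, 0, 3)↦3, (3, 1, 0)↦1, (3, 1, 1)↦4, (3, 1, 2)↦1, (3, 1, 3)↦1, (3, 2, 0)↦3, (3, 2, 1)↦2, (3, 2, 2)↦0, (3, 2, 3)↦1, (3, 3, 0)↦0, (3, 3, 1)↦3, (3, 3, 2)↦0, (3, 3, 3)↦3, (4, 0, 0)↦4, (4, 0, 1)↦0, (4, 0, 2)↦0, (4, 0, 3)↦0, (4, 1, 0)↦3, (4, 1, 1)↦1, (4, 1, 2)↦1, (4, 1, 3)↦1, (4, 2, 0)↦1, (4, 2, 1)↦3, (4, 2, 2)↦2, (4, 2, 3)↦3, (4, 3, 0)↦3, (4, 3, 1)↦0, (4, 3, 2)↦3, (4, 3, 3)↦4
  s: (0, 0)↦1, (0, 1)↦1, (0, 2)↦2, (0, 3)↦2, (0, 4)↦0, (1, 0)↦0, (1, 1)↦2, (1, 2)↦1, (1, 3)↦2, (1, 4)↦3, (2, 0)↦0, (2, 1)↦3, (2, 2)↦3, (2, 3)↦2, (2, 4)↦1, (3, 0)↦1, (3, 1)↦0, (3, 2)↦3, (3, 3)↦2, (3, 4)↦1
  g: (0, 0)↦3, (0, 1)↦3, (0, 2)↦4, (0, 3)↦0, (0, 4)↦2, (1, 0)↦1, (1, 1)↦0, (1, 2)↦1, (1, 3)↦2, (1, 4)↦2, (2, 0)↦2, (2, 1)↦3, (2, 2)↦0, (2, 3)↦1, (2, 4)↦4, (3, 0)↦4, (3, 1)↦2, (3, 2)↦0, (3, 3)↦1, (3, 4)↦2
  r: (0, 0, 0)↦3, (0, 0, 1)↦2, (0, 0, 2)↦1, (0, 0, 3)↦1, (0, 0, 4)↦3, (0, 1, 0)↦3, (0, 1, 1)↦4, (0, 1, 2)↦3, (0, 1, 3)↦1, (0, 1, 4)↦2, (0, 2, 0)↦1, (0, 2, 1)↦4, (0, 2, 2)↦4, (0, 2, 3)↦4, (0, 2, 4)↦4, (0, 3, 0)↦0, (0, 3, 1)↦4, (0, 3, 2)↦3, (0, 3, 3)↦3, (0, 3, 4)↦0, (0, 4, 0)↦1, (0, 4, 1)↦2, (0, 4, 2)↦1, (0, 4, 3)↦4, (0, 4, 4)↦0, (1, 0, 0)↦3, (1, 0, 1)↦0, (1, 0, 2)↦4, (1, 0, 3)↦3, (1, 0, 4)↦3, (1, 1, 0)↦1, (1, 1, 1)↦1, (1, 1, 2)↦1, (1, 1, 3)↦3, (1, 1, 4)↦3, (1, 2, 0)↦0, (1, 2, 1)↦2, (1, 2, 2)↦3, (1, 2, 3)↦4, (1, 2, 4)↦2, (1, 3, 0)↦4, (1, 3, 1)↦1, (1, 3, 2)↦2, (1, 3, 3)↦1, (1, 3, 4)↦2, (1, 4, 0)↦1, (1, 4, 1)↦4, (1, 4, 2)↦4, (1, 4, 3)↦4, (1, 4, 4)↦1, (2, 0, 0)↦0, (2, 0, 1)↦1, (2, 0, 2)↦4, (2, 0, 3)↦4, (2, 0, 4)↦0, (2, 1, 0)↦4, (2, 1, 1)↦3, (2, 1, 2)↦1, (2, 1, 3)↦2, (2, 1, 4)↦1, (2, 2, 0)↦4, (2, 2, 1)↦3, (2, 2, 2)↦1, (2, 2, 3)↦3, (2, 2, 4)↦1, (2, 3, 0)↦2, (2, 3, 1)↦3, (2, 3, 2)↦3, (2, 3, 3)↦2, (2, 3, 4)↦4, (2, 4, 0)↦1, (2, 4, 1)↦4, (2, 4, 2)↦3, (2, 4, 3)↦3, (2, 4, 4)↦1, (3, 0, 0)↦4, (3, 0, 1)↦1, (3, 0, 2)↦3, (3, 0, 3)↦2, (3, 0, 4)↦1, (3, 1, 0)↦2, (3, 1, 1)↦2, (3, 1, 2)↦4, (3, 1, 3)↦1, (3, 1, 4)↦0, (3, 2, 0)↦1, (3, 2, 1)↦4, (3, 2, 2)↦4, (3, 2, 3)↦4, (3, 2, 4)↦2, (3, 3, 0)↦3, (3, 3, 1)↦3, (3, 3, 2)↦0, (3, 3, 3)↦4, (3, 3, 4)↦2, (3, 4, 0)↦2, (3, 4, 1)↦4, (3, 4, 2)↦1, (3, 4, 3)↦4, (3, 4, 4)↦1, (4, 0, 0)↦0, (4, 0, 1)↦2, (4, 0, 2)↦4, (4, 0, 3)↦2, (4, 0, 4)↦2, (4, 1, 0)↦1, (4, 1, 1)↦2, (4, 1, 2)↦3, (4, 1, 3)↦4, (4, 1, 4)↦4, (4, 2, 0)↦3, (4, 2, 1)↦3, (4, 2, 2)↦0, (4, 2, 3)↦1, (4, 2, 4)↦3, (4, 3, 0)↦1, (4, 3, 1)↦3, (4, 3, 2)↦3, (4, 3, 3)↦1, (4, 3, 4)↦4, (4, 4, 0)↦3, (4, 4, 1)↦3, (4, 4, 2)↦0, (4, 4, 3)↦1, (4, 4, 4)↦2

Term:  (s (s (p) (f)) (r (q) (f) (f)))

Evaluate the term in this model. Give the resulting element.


value = 0

  p = 3
  f = 0
  (s (p) (f)) = s(3, 0) = 1
  q = 2
  f = 0
  f = 0
  (r (q) (f) (f)) = r(2, 0, 0) = 0
  (s (s (p) (f)) (r (q) (f) (f))) = s(1, 0) = 0


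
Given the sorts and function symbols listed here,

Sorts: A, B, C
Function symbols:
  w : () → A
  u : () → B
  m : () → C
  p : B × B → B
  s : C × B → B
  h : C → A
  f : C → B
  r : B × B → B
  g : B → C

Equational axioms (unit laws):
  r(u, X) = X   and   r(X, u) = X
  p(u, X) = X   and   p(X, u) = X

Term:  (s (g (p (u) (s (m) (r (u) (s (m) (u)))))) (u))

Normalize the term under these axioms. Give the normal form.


1. (s (g (p (u) (s (m) (r (u) (s (m) (u)))))) (u))  →  (s (g (s (m) (r (u) (s (m) (u))))) (u))
2. (s (g (s (m) (r (u) (s (m) (u))))) (u))  →  (s (g (s (m) (s (m) (u)))) (u))

normal form = (s (g (s (m) (s (m) (u)))) (u))


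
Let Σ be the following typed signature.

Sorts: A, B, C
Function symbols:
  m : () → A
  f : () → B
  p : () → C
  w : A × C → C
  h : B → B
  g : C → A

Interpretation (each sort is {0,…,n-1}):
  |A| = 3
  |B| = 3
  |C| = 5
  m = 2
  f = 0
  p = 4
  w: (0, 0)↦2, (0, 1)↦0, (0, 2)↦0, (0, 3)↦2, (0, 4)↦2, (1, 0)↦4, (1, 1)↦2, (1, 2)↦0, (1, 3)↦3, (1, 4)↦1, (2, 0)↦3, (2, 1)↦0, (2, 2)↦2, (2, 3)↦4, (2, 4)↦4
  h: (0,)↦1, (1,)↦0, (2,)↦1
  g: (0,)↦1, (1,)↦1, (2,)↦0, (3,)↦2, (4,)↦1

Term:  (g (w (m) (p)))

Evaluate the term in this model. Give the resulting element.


  m = 2
  p = 4
  (w (m) (p)) = w(2, 4) = 4
  (g (w (m) (p))) = g(4,) = 1

value = 1


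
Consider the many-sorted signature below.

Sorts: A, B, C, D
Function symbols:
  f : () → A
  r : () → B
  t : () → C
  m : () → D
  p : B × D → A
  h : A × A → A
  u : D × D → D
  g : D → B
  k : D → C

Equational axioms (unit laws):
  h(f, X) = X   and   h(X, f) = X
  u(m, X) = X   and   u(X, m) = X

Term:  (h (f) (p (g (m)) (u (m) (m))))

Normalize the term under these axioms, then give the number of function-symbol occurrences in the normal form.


size = 4

1. (h (f) (p (g (m)) (u (m) (m))))  →  (p (g (m)) (u (m) (m)))
2. (p (g (m)) (u (m) (m)))  →  (p (g (m)) (m))
normal form: (p (g (m)) (m))


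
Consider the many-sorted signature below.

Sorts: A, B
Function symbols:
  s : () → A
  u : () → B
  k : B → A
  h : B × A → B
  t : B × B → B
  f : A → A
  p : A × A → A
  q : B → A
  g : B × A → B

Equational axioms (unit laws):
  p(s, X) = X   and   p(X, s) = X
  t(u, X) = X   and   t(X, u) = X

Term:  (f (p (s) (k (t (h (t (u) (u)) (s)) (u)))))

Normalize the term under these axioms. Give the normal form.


1. (f (p (s) (k (t (h (t (u) (u)) (s)) (u)))))  →  (f (k (t (h (t (u) (u)) (s)) (u))))
2. (f (k (t (h (t (u) (u)) (s)) (u))))  →  (f (k (h (t (u) (u)) (s))))
3. (f (k (h (t (u) (u)) (s))))  →  (f (k (h (u) (s))))

normal form = (f (k (h (u) (s))))


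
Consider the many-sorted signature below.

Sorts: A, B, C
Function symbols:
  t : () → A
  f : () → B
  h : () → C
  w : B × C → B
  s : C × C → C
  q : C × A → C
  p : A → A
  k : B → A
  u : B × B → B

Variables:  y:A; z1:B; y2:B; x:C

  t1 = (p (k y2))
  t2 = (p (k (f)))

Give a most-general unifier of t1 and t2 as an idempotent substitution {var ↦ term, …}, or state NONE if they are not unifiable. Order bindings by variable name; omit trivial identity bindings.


{y2 ↦ (f)}


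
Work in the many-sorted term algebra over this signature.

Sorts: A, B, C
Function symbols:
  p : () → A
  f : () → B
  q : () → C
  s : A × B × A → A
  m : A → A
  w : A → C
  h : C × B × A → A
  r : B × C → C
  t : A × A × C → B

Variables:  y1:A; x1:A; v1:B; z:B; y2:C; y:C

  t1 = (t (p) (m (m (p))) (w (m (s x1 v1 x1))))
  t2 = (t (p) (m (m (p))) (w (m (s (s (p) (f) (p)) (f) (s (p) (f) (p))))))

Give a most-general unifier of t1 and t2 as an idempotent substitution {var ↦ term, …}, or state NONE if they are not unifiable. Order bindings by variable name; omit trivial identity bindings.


{v1 ↦ (f), x1 ↦ (s (p) (f) (p))}
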